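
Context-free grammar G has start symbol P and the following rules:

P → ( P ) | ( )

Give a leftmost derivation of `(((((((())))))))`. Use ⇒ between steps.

P ⇒ (P)   [P → ( P )]
(P) ⇒ ((P))   [P → ( P )]
((P)) ⇒ (((P)))   [P → ( P )]
(((P))) ⇒ ((((P))))   [P → ( P )]
((((P)))) ⇒ (((((P)))))   [P → ( P )]
(((((P))))) ⇒ ((((((P))))))   [P → ( P )]
((((((P)))))) ⇒ (((((((P)))))))   [P → ( P )]
(((((((P))))))) ⇒ (((((((())))))))   [P → ( )]

P ⇒ (P) ⇒ ((P)) ⇒ (((P))) ⇒ ((((P)))) ⇒ (((((P))))) ⇒ ((((((P)))))) ⇒ (((((((P))))))) ⇒ (((((((())))))))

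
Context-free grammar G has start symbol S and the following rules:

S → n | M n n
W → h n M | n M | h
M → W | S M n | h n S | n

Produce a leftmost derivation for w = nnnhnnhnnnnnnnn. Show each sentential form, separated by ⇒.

S ⇒ Mnn ⇒ SMnnn ⇒ MnnMnnn ⇒ nnnMnnn ⇒ nnnhnSnnn ⇒ nnnhnMnnnnn ⇒ nnnhnSMnnnnnn ⇒ nnnhnnMnnnnnn ⇒ nnnhnnhnSnnnnnn ⇒ nnnhnnhnnnnnnnn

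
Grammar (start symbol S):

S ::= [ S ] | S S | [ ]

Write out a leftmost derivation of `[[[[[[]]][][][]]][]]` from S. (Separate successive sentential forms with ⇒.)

S ⇒ [S] ⇒ [SS] ⇒ [[S]S] ⇒ [[[S]]S] ⇒ [[[SS]]S] ⇒ [[[SSS]]S] ⇒ [[[SSSS]]S] ⇒ [[[[S]SSS]]S] ⇒ [[[[[S]]SSS]]S] ⇒ [[[[[[]]]SSS]]S] ⇒ [[[[[[]]][]SS]]S] ⇒ [[[[[[]]][][]S]]S] ⇒ [[[[[[]]][][][]]]S] ⇒ [[[[[[]]][][][]]][]]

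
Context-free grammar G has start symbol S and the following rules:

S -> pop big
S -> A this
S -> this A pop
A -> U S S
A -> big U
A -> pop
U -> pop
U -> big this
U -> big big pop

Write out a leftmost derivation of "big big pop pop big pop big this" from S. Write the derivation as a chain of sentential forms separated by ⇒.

S ⇒ A this   [S -> A this]
A this ⇒ U S S this   [A -> U S S]
U S S this ⇒ big big pop S S this   [U -> big big pop]
big big pop S S this ⇒ big big pop pop big S this   [S -> pop big]
big big pop pop big S this ⇒ big big pop pop big pop big this   [S -> pop big]

S ⇒ A this ⇒ U S S this ⇒ big big pop S S this ⇒ big big pop pop big S this ⇒ big big pop pop big pop big this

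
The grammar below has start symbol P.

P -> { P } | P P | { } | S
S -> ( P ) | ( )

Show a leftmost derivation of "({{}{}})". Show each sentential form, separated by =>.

P => S => (P) => ({P}) => ({PP}) => ({{}P}) => ({{}{}})

P => S   [P -> S]
S => (P)   [S -> ( P )]
(P) => ({P})   [P -> { P }]
({P}) => ({PP})   [P -> P P]
({PP}) => ({{}P})   [P -> { }]
({{}P}) => ({{}{}})   [P -> { }]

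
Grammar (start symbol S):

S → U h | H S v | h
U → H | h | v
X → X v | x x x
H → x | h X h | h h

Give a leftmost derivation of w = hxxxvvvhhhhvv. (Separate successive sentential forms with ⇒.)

S ⇒ HSv   [S → H S v]
HSv ⇒ hXhSv   [H → h X h]
hXhSv ⇒ hXvhSv   [X → X v]
hXvhSv ⇒ hXvvhSv   [X → X v]
hXvvhSv ⇒ hXvvvhSv   [X → X v]
hXvvvhSv ⇒ hxxxvvvhSv   [X → x x x]
hxxxvvvhSv ⇒ hxxxvvvhHSvv   [S → H S v]
hxxxvvvhHSvv ⇒ hxxxvvvhhhSvv   [H → h h]
hxxxvvvhhhSvv ⇒ hxxxvvvhhhhvv   [S → h]

S ⇒ HSv ⇒ hXhSv ⇒ hXvhSv ⇒ hXvvhSv ⇒ hXvvvhSv ⇒ hxxxvvvhSv ⇒ hxxxvvvhHSvv ⇒ hxxxvvvhhhSvv ⇒ hxxxvvvhhhhvv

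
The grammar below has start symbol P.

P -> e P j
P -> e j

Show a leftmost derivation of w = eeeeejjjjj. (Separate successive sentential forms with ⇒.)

P ⇒ ePj   [P -> e P j]
ePj ⇒ eePjj   [P -> e P j]
eePjj ⇒ eeePjjj   [P -> e P j]
eeePjjj ⇒ eeeePjjjj   [P -> e P j]
eeeePjjjj ⇒ eeeeejjjjj   [P -> e j]

P⇒ePj⇒eePjj⇒eeePjjj⇒eeeePjjjj⇒eeeeejjjjj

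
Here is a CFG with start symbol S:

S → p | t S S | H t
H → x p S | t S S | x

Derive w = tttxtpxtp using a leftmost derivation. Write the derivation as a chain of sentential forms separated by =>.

S => tSS   [S → t S S]
tSS => ttSSS   [S → t S S]
ttSSS => tttSSSS   [S → t S S]
tttSSSS => tttHtSSS   [S → H t]
tttHtSSS => tttxtSSS   [H → x]
tttxtSSS => tttxtpSS   [S → p]
tttxtpSS => tttxtpHtS   [S → H t]
tttxtpHtS => tttxtpxtS   [H → x]
tttxtpxtS => tttxtpxtp   [S → p]

S => tSS => ttSSS => tttSSSS => tttHtSSS => tttxtSSS => tttxtpSS => tttxtpHtS => tttxtpxtS => tttxtpxtp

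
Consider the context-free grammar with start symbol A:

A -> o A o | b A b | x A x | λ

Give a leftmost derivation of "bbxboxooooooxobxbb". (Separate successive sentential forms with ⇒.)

A ⇒ bAb ⇒ bbAbb ⇒ bbxAxbb ⇒ bbxbAbxbb ⇒ bbxboAobxbb ⇒ bbxboxAxobxbb ⇒ bbxboxoAoxobxbb ⇒ bbxboxooAooxobxbb ⇒ bbxboxoooAoooxobxbb ⇒ bbxboxooooooxobxbb

A ⇒ bAb   [A -> b A b]
bAb ⇒ bbAbb   [A -> b A b]
bbAbb ⇒ bbxAxbb   [A -> x A x]
bbxAxbb ⇒ bbxbAbxbb   [A -> b A b]
bbxbAbxbb ⇒ bbxboAobxbb   [A -> o A o]
bbxboAobxbb ⇒ bbxboxAxobxbb   [A -> x A x]
bbxboxAxobxbb ⇒ bbxboxoAoxobxbb   [A -> o A o]
bbxboxoAoxobxbb ⇒ bbxboxooAooxobxbb   [A -> o A o]
bbxboxooAooxobxbb ⇒ bbxboxoooAoooxobxbb   [A -> o A o]
bbxboxoooAoooxobxbb ⇒ bbxboxooooooxobxbb   [A -> λ]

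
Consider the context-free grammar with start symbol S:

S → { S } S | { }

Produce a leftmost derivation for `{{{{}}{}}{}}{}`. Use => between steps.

S => {S}S   [S → { S } S]
{S}S => {{S}S}S   [S → { S } S]
{{S}S}S => {{{S}S}S}S   [S → { S } S]
{{{S}S}S}S => {{{{}}S}S}S   [S → { }]
{{{{}}S}S}S => {{{{}}{}}S}S   [S → { }]
{{{{}}{}}S}S => {{{{}}{}}{}}S   [S → { }]
{{{{}}{}}{}}S => {{{{}}{}}{}}{}   [S → { }]

S=>{S}S=>{{S}S}S=>{{{S}S}S}S=>{{{{}}S}S}S=>{{{{}}{}}S}S=>{{{{}}{}}{}}S=>{{{{}}{}}{}}{}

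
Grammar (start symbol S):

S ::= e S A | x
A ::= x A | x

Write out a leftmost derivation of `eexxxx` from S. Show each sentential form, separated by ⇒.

S⇒eSA⇒eeSAA⇒eexAA⇒eexxA⇒eexxxA⇒eexxxx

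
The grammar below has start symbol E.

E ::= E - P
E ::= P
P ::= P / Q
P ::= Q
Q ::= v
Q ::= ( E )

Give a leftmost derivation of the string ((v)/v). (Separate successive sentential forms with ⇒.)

E⇒P⇒Q⇒(E)⇒(P)⇒(P/Q)⇒(Q/Q)⇒((E)/Q)⇒((P)/Q)⇒((Q)/Q)⇒((v)/Q)⇒((v)/v)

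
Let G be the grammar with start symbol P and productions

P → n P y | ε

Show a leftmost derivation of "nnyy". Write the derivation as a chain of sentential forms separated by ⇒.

P⇒nPy⇒nnPyy⇒nnyy

P ⇒ nPy   [P → n P y]
nPy ⇒ nnPyy   [P → n P y]
nnPyy ⇒ nnyy   [P → ε]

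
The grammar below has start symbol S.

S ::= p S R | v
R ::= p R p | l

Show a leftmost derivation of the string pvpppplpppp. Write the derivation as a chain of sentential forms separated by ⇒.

S ⇒ pSR   [S ::= p S R]
pSR ⇒ pvR   [S ::= v]
pvR ⇒ pvpRp   [R ::= p R p]
pvpRp ⇒ pvppRpp   [R ::= p R p]
pvppRpp ⇒ pvpppRppp   [R ::= p R p]
pvpppRppp ⇒ pvppppRpppp   [R ::= p R p]
pvppppRpppp ⇒ pvpppplpppp   [R ::= l]

S ⇒ pSR ⇒ pvR ⇒ pvpRp ⇒ pvppRpp ⇒ pvpppRppp ⇒ pvppppRpppp ⇒ pvpppplpppp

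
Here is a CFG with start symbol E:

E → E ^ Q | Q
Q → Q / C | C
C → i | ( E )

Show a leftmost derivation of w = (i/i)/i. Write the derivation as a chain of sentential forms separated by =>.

E => Q   [E → Q]
Q => Q/C   [Q → Q / C]
Q/C => C/C   [Q → C]
C/C => (E)/C   [C → ( E )]
(E)/C => (Q)/C   [E → Q]
(Q)/C => (Q/C)/C   [Q → Q / C]
(Q/C)/C => (C/C)/C   [Q → C]
(C/C)/C => (i/C)/C   [C → i]
(i/C)/C => (i/i)/C   [C → i]
(i/i)/C => (i/i)/i   [C → i]

E=>Q=>Q/C=>C/C=>(E)/C=>(Q)/C=>(Q/C)/C=>(C/C)/C=>(i/C)/C=>(i/i)/C=>(i/i)/i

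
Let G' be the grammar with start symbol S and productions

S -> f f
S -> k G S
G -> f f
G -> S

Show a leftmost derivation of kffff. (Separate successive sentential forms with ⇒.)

S ⇒ kGS   [S -> k G S]
kGS ⇒ kffS   [G -> f f]
kffS ⇒ kffff   [S -> f f]

S ⇒ kGS ⇒ kffS ⇒ kffff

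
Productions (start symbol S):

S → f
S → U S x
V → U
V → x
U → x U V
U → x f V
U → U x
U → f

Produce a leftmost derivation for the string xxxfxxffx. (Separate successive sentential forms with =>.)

S => USx   [S → U S x]
USx => xUVSx   [U → x U V]
xUVSx => xxUVVSx   [U → x U V]
xxUVVSx => xxxUVVVSx   [U → x U V]
xxxUVVVSx => xxxfVVVSx   [U → f]
xxxfVVVSx => xxxfxVVSx   [V → x]
xxxfxVVSx => xxxfxxVSx   [V → x]
xxxfxxVSx => xxxfxxUSx   [V → U]
xxxfxxUSx => xxxfxxfSx   [U → f]
xxxfxxfSx => xxxfxxffx   [S → f]

S => USx => xUVSx => xxUVVSx => xxxUVVVSx => xxxfVVVSx => xxxfxVVSx => xxxfxxVSx => xxxfxxUSx => xxxfxxfSx => xxxfxxffx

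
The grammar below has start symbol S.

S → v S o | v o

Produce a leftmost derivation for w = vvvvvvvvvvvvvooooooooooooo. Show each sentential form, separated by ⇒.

S ⇒ vSo ⇒ vvSoo ⇒ vvvSooo ⇒ vvvvSoooo ⇒ vvvvvSooooo ⇒ vvvvvvSoooooo ⇒ vvvvvvvSooooooo ⇒ vvvvvvvvSoooooooo ⇒ vvvvvvvvvSooooooooo ⇒ vvvvvvvvvvSoooooooooo ⇒ vvvvvvvvvvvSooooooooooo ⇒ vvvvvvvvvvvvSoooooooooooo ⇒ vvvvvvvvvvvvvooooooooooooo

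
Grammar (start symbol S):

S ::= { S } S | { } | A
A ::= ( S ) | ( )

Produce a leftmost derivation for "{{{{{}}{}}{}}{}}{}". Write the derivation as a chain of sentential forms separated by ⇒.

S ⇒ {S}S   [S ::= { S } S]
{S}S ⇒ {{S}S}S   [S ::= { S } S]
{{S}S}S ⇒ {{{S}S}S}S   [S ::= { S } S]
{{{S}S}S}S ⇒ {{{{S}S}S}S}S   [S ::= { S } S]
{{{{S}S}S}S}S ⇒ {{{{{}}S}S}S}S   [S ::= { }]
{{{{{}}S}S}S}S ⇒ {{{{{}}{}}S}S}S   [S ::= { }]
{{{{{}}{}}S}S}S ⇒ {{{{{}}{}}{}}S}S   [S ::= { }]
{{{{{}}{}}{}}S}S ⇒ {{{{{}}{}}{}}{}}S   [S ::= { }]
{{{{{}}{}}{}}{}}S ⇒ {{{{{}}{}}{}}{}}{}   [S ::= { }]

S⇒{S}S⇒{{S}S}S⇒{{{S}S}S}S⇒{{{{S}S}S}S}S⇒{{{{{}}S}S}S}S⇒{{{{{}}{}}S}S}S⇒{{{{{}}{}}{}}S}S⇒{{{{{}}{}}{}}{}}S⇒{{{{{}}{}}{}}{}}{}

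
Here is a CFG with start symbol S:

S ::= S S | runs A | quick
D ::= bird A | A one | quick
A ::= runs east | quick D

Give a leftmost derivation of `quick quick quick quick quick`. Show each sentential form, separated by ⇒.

S ⇒ S S   [S ::= S S]
S S ⇒ S S S   [S ::= S S]
S S S ⇒ quick S S   [S ::= quick]
quick S S ⇒ quick S S S   [S ::= S S]
quick S S S ⇒ quick S S S S   [S ::= S S]
quick S S S S ⇒ quick quick S S S   [S ::= quick]
quick quick S S S ⇒ quick quick quick S S   [S ::= quick]
quick quick quick S S ⇒ quick quick quick quick S   [S ::= quick]
quick quick quick quick S ⇒ quick quick quick quick quick   [S ::= quick]

S ⇒ S S ⇒ S S S ⇒ quick S S ⇒ quick S S S ⇒ quick S S S S ⇒ quick quick S S S ⇒ quick quick quick S S ⇒ quick quick quick quick S ⇒ quick quick quick quick quick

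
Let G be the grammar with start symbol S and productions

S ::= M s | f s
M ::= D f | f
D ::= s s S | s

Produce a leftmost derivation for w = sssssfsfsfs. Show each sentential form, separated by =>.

S => Ms => Dfs => ssSfs => ssMsfs => ssDfsfs => ssssSfsfs => ssssMsfsfs => ssssDfsfsfs => sssssfsfsfs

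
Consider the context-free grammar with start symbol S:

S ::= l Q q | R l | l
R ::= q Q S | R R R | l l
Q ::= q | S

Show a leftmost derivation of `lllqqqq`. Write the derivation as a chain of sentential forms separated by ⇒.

S ⇒ lQq   [S ::= l Q q]
lQq ⇒ lSq   [Q ::= S]
lSq ⇒ llQqq   [S ::= l Q q]
llQqq ⇒ llSqq   [Q ::= S]
llSqq ⇒ lllQqqq   [S ::= l Q q]
lllQqqq ⇒ lllqqqq   [Q ::= q]

S ⇒ lQq ⇒ lSq ⇒ llQqq ⇒ llSqq ⇒ lllQqqq ⇒ lllqqqq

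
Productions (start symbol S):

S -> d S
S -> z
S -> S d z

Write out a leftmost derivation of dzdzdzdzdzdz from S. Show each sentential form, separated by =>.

S=>Sdz=>Sdzdz=>dSdzdz=>dSdzdzdz=>dSdzdzdzdz=>dSdzdzdzdzdz=>dzdzdzdzdzdz

S => Sdz   [S -> S d z]
Sdz => Sdzdz   [S -> S d z]
Sdzdz => dSdzdz   [S -> d S]
dSdzdz => dSdzdzdz   [S -> S d z]
dSdzdzdz => dSdzdzdzdz   [S -> S d z]
dSdzdzdzdz => dSdzdzdzdzdz   [S -> S d z]
dSdzdzdzdzdz => dzdzdzdzdzdz   [S -> z]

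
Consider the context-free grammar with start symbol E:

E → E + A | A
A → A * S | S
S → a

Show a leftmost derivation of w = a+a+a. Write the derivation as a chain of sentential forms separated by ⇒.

E ⇒ E+A ⇒ E+A+A ⇒ A+A+A ⇒ S+A+A ⇒ a+A+A ⇒ a+S+A ⇒ a+a+A ⇒ a+a+S ⇒ a+a+a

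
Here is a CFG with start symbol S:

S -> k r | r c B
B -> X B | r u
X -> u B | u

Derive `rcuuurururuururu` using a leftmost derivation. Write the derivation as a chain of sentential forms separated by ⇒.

S ⇒ rcB   [S -> r c B]
rcB ⇒ rcXB   [B -> X B]
rcXB ⇒ rcuBB   [X -> u B]
rcuBB ⇒ rcuXBB   [B -> X B]
rcuXBB ⇒ rcuuBBB   [X -> u B]
rcuuBBB ⇒ rcuuXBBB   [B -> X B]
rcuuXBBB ⇒ rcuuuBBBB   [X -> u B]
rcuuuBBBB ⇒ rcuuuruBBB   [B -> r u]
rcuuuruBBB ⇒ rcuuururuBB   [B -> r u]
rcuuururuBB ⇒ rcuuurururuB   [B -> r u]
rcuuurururuB ⇒ rcuuurururuXB   [B -> X B]
rcuuurururuXB ⇒ rcuuurururuuBB   [X -> u B]
rcuuurururuuBB ⇒ rcuuurururuuruB   [B -> r u]
rcuuurururuuruB ⇒ rcuuurururuururu   [B -> r u]

S ⇒ rcB ⇒ rcXB ⇒ rcuBB ⇒ rcuXBB ⇒ rcuuBBB ⇒ rcuuXBBB ⇒ rcuuuBBBB ⇒ rcuuuruBBB ⇒ rcuuururuBB ⇒ rcuuurururuB ⇒ rcuuurururuXB ⇒ rcuuurururuuBB ⇒ rcuuurururuuruB ⇒ rcuuurururuururu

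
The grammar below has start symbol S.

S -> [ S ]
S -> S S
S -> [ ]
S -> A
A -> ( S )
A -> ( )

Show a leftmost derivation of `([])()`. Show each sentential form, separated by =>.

S => SS   [S -> S S]
SS => AS   [S -> A]
AS => (S)S   [A -> ( S )]
(S)S => ([])S   [S -> [ ]]
([])S => ([])A   [S -> A]
([])A => ([])()   [A -> ( )]

S=>SS=>AS=>(S)S=>([])S=>([])A=>([])()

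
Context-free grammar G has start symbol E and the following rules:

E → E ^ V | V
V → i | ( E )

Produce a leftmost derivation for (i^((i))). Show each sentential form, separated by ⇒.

E ⇒ V   [E → V]
V ⇒ (E)   [V → ( E )]
(E) ⇒ (E^V)   [E → E ^ V]
(E^V) ⇒ (V^V)   [E → V]
(V^V) ⇒ (i^V)   [V → i]
(i^V) ⇒ (i^(E))   [V → ( E )]
(i^(E)) ⇒ (i^(V))   [E → V]
(i^(V)) ⇒ (i^((E)))   [V → ( E )]
(i^((E))) ⇒ (i^((V)))   [E → V]
(i^((V))) ⇒ (i^((i)))   [V → i]

E⇒V⇒(E)⇒(E^V)⇒(V^V)⇒(i^V)⇒(i^(E))⇒(i^(V))⇒(i^((E)))⇒(i^((V)))⇒(i^((i)))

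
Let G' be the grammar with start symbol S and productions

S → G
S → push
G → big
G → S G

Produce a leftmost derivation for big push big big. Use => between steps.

S => G => S G => G G => S G G => G G G => big G G => big S G G => big push G G => big push big G => big push big big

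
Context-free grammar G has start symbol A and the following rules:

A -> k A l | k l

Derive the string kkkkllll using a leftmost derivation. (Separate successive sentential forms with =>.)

A => kAl   [A -> k A l]
kAl => kkAll   [A -> k A l]
kkAll => kkkAlll   [A -> k A l]
kkkAlll => kkkkllll   [A -> k l]

A=>kAl=>kkAll=>kkkAlll=>kkkkllll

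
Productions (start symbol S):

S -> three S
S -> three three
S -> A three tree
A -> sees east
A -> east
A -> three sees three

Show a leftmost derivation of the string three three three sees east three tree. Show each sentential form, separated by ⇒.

S ⇒ three S   [S -> three S]
three S ⇒ three three S   [S -> three S]
three three S ⇒ three three three S   [S -> three S]
three three three S ⇒ three three three A three tree   [S -> A three tree]
three three three A three tree ⇒ three three three sees east three tree   [A -> sees east]

S ⇒ three S ⇒ three three S ⇒ three three three S ⇒ three three three A three tree ⇒ three three three sees east three tree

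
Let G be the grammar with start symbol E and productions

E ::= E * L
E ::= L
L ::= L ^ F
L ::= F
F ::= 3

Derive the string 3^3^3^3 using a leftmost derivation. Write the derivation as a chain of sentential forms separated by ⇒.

E ⇒ L   [E ::= L]
L ⇒ L^F   [L ::= L ^ F]
L^F ⇒ L^F^F   [L ::= L ^ F]
L^F^F ⇒ L^F^F^F   [L ::= L ^ F]
L^F^F^F ⇒ F^F^F^F   [L ::= F]
F^F^F^F ⇒ 3^F^F^F   [F ::= 3]
3^F^F^F ⇒ 3^3^F^F   [F ::= 3]
3^3^F^F ⇒ 3^3^3^F   [F ::= 3]
3^3^3^F ⇒ 3^3^3^3   [F ::= 3]

E ⇒ L ⇒ L^F ⇒ L^F^F ⇒ L^F^F^F ⇒ F^F^F^F ⇒ 3^F^F^F ⇒ 3^3^F^F ⇒ 3^3^3^F ⇒ 3^3^3^3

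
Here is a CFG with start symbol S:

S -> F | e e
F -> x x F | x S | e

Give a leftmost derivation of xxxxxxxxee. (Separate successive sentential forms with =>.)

S => F => xxF => xxxS => xxxF => xxxxxF => xxxxxxxF => xxxxxxxxS => xxxxxxxxee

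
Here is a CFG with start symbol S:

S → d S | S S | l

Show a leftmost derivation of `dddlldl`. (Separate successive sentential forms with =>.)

S => dS   [S → d S]
dS => ddS   [S → d S]
ddS => ddSS   [S → S S]
ddSS => dddSS   [S → d S]
dddSS => dddlS   [S → l]
dddlS => dddlSS   [S → S S]
dddlSS => dddllS   [S → l]
dddllS => dddlldS   [S → d S]
dddlldS => dddlldl   [S → l]

S => dS => ddS => ddSS => dddSS => dddlS => dddlSS => dddllS => dddlldS => dddlldl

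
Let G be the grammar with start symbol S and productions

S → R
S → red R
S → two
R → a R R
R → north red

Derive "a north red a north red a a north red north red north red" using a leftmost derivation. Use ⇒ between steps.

S ⇒ R ⇒ a R R ⇒ a north red R ⇒ a north red a R R ⇒ a north red a north red R ⇒ a north red a north red a R R ⇒ a north red a north red a a R R R ⇒ a north red a north red a a north red R R ⇒ a north red a north red a a north red north red R ⇒ a north red a north red a a north red north red north red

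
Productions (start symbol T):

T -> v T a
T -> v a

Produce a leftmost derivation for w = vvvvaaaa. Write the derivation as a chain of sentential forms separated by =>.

T => vTa   [T -> v T a]
vTa => vvTaa   [T -> v T a]
vvTaa => vvvTaaa   [T -> v T a]
vvvTaaa => vvvvaaaa   [T -> v a]

T => vTa => vvTaa => vvvTaaa => vvvvaaaa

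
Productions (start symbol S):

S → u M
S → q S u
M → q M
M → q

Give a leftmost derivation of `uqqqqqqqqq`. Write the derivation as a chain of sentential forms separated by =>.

S => uM => uqM => uqqM => uqqqM => uqqqqM => uqqqqqM => uqqqqqqM => uqqqqqqqM => uqqqqqqqqM => uqqqqqqqqq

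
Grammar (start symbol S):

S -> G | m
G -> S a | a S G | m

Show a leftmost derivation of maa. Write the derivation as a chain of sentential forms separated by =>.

S => G   [S -> G]
G => Sa   [G -> S a]
Sa => Ga   [S -> G]
Ga => Saa   [G -> S a]
Saa => Gaa   [S -> G]
Gaa => maa   [G -> m]

S=>G=>Sa=>Ga=>Saa=>Gaa=>maa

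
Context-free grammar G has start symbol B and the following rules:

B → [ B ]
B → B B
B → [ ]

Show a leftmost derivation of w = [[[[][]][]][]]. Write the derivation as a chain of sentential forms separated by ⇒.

B ⇒ [B] ⇒ [BB] ⇒ [[B]B] ⇒ [[BB]B] ⇒ [[[B]B]B] ⇒ [[[BB]B]B] ⇒ [[[[]B]B]B] ⇒ [[[[][]]B]B] ⇒ [[[[][]][]]B] ⇒ [[[[][]][]][]]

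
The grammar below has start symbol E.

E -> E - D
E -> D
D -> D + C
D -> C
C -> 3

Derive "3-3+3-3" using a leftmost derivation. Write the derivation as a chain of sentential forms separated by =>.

E => E-D   [E -> E - D]
E-D => E-D-D   [E -> E - D]
E-D-D => D-D-D   [E -> D]
D-D-D => C-D-D   [D -> C]
C-D-D => 3-D-D   [C -> 3]
3-D-D => 3-D+C-D   [D -> D + C]
3-D+C-D => 3-C+C-D   [D -> C]
3-C+C-D => 3-3+C-D   [C -> 3]
3-3+C-D => 3-3+3-D   [C -> 3]
3-3+3-D => 3-3+3-C   [D -> C]
3-3+3-C => 3-3+3-3   [C -> 3]

E => E-D => E-D-D => D-D-D => C-D-D => 3-D-D => 3-D+C-D => 3-C+C-D => 3-3+C-D => 3-3+3-D => 3-3+3-C => 3-3+3-3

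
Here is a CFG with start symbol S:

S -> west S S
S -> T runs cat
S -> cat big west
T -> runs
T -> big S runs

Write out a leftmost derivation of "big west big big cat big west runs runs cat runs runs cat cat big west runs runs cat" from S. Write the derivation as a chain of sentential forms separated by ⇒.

S ⇒ T runs cat   [S -> T runs cat]
T runs cat ⇒ big S runs runs cat   [T -> big S runs]
big S runs runs cat ⇒ big west S S runs runs cat   [S -> west S S]
big west S S runs runs cat ⇒ big west T runs cat S runs runs cat   [S -> T runs cat]
big west T runs cat S runs runs cat ⇒ big west big S runs runs cat S runs runs cat   [T -> big S runs]
big west big S runs runs cat S runs runs cat ⇒ big west big T runs cat runs runs cat S runs runs cat   [S -> T runs cat]
big west big T runs cat runs runs cat S runs runs cat ⇒ big west big big S runs runs cat runs runs cat S runs runs cat   [T -> big S runs]
big west big big S runs runs cat runs runs cat S runs runs cat ⇒ big west big big cat big west runs runs cat runs runs cat S runs runs cat   [S -> cat big west]
big west big big cat big west runs runs cat runs runs cat S runs runs cat ⇒ big west big big cat big west runs runs cat runs runs cat cat big west runs runs cat   [S -> cat big west]

S ⇒ T runs cat ⇒ big S runs runs cat ⇒ big west S S runs runs cat ⇒ big west T runs cat S runs runs cat ⇒ big west big S runs runs cat S runs runs cat ⇒ big west big T runs cat runs runs cat S runs runs cat ⇒ big west big big S runs runs cat runs runs cat S runs runs cat ⇒ big west big big cat big west runs runs cat runs runs cat S runs runs cat ⇒ big west big big cat big west runs runs cat runs runs cat cat big west runs runs cat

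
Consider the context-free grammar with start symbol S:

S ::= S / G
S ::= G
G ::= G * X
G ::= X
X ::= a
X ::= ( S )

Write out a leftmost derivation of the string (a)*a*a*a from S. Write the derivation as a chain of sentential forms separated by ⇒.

S ⇒ G ⇒ G*X ⇒ G*X*X ⇒ G*X*X*X ⇒ X*X*X*X ⇒ (S)*X*X*X ⇒ (G)*X*X*X ⇒ (X)*X*X*X ⇒ (a)*X*X*X ⇒ (a)*a*X*X ⇒ (a)*a*a*X ⇒ (a)*a*a*a

S ⇒ G   [S ::= G]
G ⇒ G*X   [G ::= G * X]
G*X ⇒ G*X*X   [G ::= G * X]
G*X*X ⇒ G*X*X*X   [G ::= G * X]
G*X*X*X ⇒ X*X*X*X   [G ::= X]
X*X*X*X ⇒ (S)*X*X*X   [X ::= ( S )]
(S)*X*X*X ⇒ (G)*X*X*X   [S ::= G]
(G)*X*X*X ⇒ (X)*X*X*X   [G ::= X]
(X)*X*X*X ⇒ (a)*X*X*X   [X ::= a]
(a)*X*X*X ⇒ (a)*a*X*X   [X ::= a]
(a)*a*X*X ⇒ (a)*a*a*X   [X ::= a]
(a)*a*a*X ⇒ (a)*a*a*a   [X ::= a]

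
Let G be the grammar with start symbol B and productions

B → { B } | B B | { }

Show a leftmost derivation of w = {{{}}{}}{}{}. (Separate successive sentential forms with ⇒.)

B ⇒ BB ⇒ BBB ⇒ {B}BB ⇒ {BB}BB ⇒ {{B}B}BB ⇒ {{{}}B}BB ⇒ {{{}}{}}BB ⇒ {{{}}{}}{}B ⇒ {{{}}{}}{}{}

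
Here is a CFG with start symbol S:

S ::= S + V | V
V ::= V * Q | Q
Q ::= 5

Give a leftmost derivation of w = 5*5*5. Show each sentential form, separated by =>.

S => V   [S ::= V]
V => V*Q   [V ::= V * Q]
V*Q => V*Q*Q   [V ::= V * Q]
V*Q*Q => Q*Q*Q   [V ::= Q]
Q*Q*Q => 5*Q*Q   [Q ::= 5]
5*Q*Q => 5*5*Q   [Q ::= 5]
5*5*Q => 5*5*5   [Q ::= 5]

S => V => V*Q => V*Q*Q => Q*Q*Q => 5*Q*Q => 5*5*Q => 5*5*5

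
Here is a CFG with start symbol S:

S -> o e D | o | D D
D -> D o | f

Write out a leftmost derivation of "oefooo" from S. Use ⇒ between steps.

S⇒oeD⇒oeDo⇒oeDoo⇒oeDooo⇒oefooo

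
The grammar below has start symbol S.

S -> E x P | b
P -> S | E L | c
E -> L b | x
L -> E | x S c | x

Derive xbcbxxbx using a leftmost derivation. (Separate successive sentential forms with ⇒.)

S ⇒ ExP   [S -> E x P]
ExP ⇒ LbxP   [E -> L b]
LbxP ⇒ xScbxP   [L -> x S c]
xScbxP ⇒ xbcbxP   [S -> b]
xbcbxP ⇒ xbcbxEL   [P -> E L]
xbcbxEL ⇒ xbcbxLbL   [E -> L b]
xbcbxLbL ⇒ xbcbxEbL   [L -> E]
xbcbxEbL ⇒ xbcbxxbL   [E -> x]
xbcbxxbL ⇒ xbcbxxbE   [L -> E]
xbcbxxbE ⇒ xbcbxxbx   [E -> x]

S⇒ExP⇒LbxP⇒xScbxP⇒xbcbxP⇒xbcbxEL⇒xbcbxLbL⇒xbcbxEbL⇒xbcbxxbL⇒xbcbxxbE⇒xbcbxxbx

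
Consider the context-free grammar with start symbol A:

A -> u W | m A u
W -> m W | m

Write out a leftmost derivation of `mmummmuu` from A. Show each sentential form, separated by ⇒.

A⇒mAu⇒mmAuu⇒mmuWuu⇒mmumWuu⇒mmummWuu⇒mmummmuu

A ⇒ mAu   [A -> m A u]
mAu ⇒ mmAuu   [A -> m A u]
mmAuu ⇒ mmuWuu   [A -> u W]
mmuWuu ⇒ mmumWuu   [W -> m W]
mmumWuu ⇒ mmummWuu   [W -> m W]
mmummWuu ⇒ mmummmuu   [W -> m]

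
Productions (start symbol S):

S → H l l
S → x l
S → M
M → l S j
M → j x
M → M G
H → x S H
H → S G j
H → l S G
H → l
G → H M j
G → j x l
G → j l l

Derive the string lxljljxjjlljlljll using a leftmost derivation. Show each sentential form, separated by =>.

S => Hll => SGjll => HllGjll => SGjllGjll => MGjllGjll => lSjGjllGjll => lxljGjllGjll => lxljHMjjllGjll => lxljlMjjllGjll => lxljljxjjllGjll => lxljljxjjlljlljll

S => Hll   [S → H l l]
Hll => SGjll   [H → S G j]
SGjll => HllGjll   [S → H l l]
HllGjll => SGjllGjll   [H → S G j]
SGjllGjll => MGjllGjll   [S → M]
MGjllGjll => lSjGjllGjll   [M → l S j]
lSjGjllGjll => lxljGjllGjll   [S → x l]
lxljGjllGjll => lxljHMjjllGjll   [G → H M j]
lxljHMjjllGjll => lxljlMjjllGjll   [H → l]
lxljlMjjllGjll => lxljljxjjllGjll   [M → j x]
lxljljxjjllGjll => lxljljxjjlljlljll   [G → j l l]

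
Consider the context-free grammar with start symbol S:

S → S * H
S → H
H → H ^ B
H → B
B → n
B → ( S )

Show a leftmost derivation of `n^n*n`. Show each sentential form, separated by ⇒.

S⇒S*H⇒H*H⇒H^B*H⇒B^B*H⇒n^B*H⇒n^n*H⇒n^n*B⇒n^n*n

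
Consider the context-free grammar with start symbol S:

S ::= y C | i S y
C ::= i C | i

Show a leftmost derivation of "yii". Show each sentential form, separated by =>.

S => yC   [S ::= y C]
yC => yiC   [C ::= i C]
yiC => yii   [C ::= i]

S => yC => yiC => yii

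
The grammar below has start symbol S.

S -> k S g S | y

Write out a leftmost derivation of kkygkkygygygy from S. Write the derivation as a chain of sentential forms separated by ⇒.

S ⇒ kSgS ⇒ kkSgSgS ⇒ kkygSgS ⇒ kkygkSgSgS ⇒ kkygkkSgSgSgS ⇒ kkygkkygSgSgS ⇒ kkygkkygygSgS ⇒ kkygkkygygygS ⇒ kkygkkygygygy

S ⇒ kSgS   [S -> k S g S]
kSgS ⇒ kkSgSgS   [S -> k S g S]
kkSgSgS ⇒ kkygSgS   [S -> y]
kkygSgS ⇒ kkygkSgSgS   [S -> k S g S]
kkygkSgSgS ⇒ kkygkkSgSgSgS   [S -> k S g S]
kkygkkSgSgSgS ⇒ kkygkkygSgSgS   [S -> y]
kkygkkygSgSgS ⇒ kkygkkygygSgS   [S -> y]
kkygkkygygSgS ⇒ kkygkkygygygS   [S -> y]
kkygkkygygygS ⇒ kkygkkygygygy   [S -> y]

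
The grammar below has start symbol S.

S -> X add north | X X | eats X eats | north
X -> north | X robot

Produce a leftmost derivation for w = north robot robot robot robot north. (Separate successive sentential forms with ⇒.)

S ⇒ X X   [S -> X X]
X X ⇒ X robot X   [X -> X robot]
X robot X ⇒ X robot robot X   [X -> X robot]
X robot robot X ⇒ X robot robot robot X   [X -> X robot]
X robot robot robot X ⇒ X robot robot robot robot X   [X -> X robot]
X robot robot robot robot X ⇒ north robot robot robot robot X   [X -> north]
north robot robot robot robot X ⇒ north robot robot robot robot north   [X -> north]

S ⇒ X X ⇒ X robot X ⇒ X robot robot X ⇒ X robot robot robot X ⇒ X robot robot robot robot X ⇒ north robot robot robot robot X ⇒ north robot robot robot robot north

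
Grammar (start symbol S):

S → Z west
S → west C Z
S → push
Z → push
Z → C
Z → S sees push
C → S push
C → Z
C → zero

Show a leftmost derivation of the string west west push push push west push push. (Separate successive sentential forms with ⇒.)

S ⇒ west C Z   [S → west C Z]
west C Z ⇒ west S push Z   [C → S push]
west S push Z ⇒ west Z west push Z   [S → Z west]
west Z west push Z ⇒ west C west push Z   [Z → C]
west C west push Z ⇒ west S push west push Z   [C → S push]
west S push west push Z ⇒ west west C Z push west push Z   [S → west C Z]
west west C Z push west push Z ⇒ west west Z Z push west push Z   [C → Z]
west west Z Z push west push Z ⇒ west west push Z push west push Z   [Z → push]
west west push Z push west push Z ⇒ west west push push push west push Z   [Z → push]
west west push push push west push Z ⇒ west west push push push west push push   [Z → push]

S ⇒ west C Z ⇒ west S push Z ⇒ west Z west push Z ⇒ west C west push Z ⇒ west S push west push Z ⇒ west west C Z push west push Z ⇒ west west Z Z push west push Z ⇒ west west push Z push west push Z ⇒ west west push push push west push Z ⇒ west west push push push west push push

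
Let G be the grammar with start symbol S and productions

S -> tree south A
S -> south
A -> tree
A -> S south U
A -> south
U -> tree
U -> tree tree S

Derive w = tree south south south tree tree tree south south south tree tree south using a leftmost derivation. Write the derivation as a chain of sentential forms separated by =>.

S => tree south A => tree south S south U => tree south south south U => tree south south south tree tree S => tree south south south tree tree tree south A => tree south south south tree tree tree south S south U => tree south south south tree tree tree south south south U => tree south south south tree tree tree south south south tree tree S => tree south south south tree tree tree south south south tree tree south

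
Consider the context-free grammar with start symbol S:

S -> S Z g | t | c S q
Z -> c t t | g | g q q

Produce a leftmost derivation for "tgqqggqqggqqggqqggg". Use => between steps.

S => SZg => SZgZg => SZgZgZg => SZgZgZgZg => SZgZgZgZgZg => tZgZgZgZgZg => tgqqgZgZgZgZg => tgqqggqqgZgZgZg => tgqqggqqggqqgZgZg => tgqqggqqggqqggqqgZg => tgqqggqqggqqggqqggg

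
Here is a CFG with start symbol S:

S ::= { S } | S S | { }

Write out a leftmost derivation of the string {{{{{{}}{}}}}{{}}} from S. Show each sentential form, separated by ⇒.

S ⇒ {S}   [S ::= { S }]
{S} ⇒ {SS}   [S ::= S S]
{SS} ⇒ {{S}S}   [S ::= { S }]
{{S}S} ⇒ {{{S}}S}   [S ::= { S }]
{{{S}}S} ⇒ {{{{S}}}S}   [S ::= { S }]
{{{{S}}}S} ⇒ {{{{SS}}}S}   [S ::= S S]
{{{{SS}}}S} ⇒ {{{{{S}S}}}S}   [S ::= { S }]
{{{{{S}S}}}S} ⇒ {{{{{{}}S}}}S}   [S ::= { }]
{{{{{{}}S}}}S} ⇒ {{{{{{}}{}}}}S}   [S ::= { }]
{{{{{{}}{}}}}S} ⇒ {{{{{{}}{}}}}{S}}   [S ::= { S }]
{{{{{{}}{}}}}{S}} ⇒ {{{{{{}}{}}}}{{}}}   [S ::= { }]

S⇒{S}⇒{SS}⇒{{S}S}⇒{{{S}}S}⇒{{{{S}}}S}⇒{{{{SS}}}S}⇒{{{{{S}S}}}S}⇒{{{{{{}}S}}}S}⇒{{{{{{}}{}}}}S}⇒{{{{{{}}{}}}}{S}}⇒{{{{{{}}{}}}}{{}}}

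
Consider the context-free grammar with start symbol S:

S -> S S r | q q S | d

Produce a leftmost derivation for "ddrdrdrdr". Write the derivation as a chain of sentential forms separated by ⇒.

S ⇒ SSr ⇒ SSrSr ⇒ SSrSrSr ⇒ SSrSrSrSr ⇒ dSrSrSrSr ⇒ ddrSrSrSr ⇒ ddrdrSrSr ⇒ ddrdrdrSr ⇒ ddrdrdrdr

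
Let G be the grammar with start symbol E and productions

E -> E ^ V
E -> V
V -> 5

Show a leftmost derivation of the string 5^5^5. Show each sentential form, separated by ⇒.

E ⇒ E^V   [E -> E ^ V]
E^V ⇒ E^V^V   [E -> E ^ V]
E^V^V ⇒ V^V^V   [E -> V]
V^V^V ⇒ 5^V^V   [V -> 5]
5^V^V ⇒ 5^5^V   [V -> 5]
5^5^V ⇒ 5^5^5   [V -> 5]

E ⇒ E^V ⇒ E^V^V ⇒ V^V^V ⇒ 5^V^V ⇒ 5^5^V ⇒ 5^5^5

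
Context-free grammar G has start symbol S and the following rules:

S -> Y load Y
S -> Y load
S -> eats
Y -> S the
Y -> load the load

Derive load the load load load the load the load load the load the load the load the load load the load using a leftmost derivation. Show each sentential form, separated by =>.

S => Y load Y   [S -> Y load Y]
Y load Y => S the load Y   [Y -> S the]
S the load Y => Y load the load Y   [S -> Y load]
Y load the load Y => S the load the load Y   [Y -> S the]
S the load the load Y => Y load the load the load Y   [S -> Y load]
Y load the load the load Y => S the load the load the load Y   [Y -> S the]
S the load the load the load Y => Y load Y the load the load the load Y   [S -> Y load Y]
Y load Y the load the load the load Y => S the load Y the load the load the load Y   [Y -> S the]
S the load Y the load the load the load Y => Y load Y the load Y the load the load the load Y   [S -> Y load Y]
Y load Y the load Y the load the load the load Y => load the load load Y the load Y the load the load the load Y   [Y -> load the load]
load the load load Y the load Y the load the load the load Y => load the load load load the load the load Y the load the load the load Y   [Y -> load the load]
load the load load load the load the load Y the load the load the load Y => load the load load load the load the load load the load the load the load the load Y   [Y -> load the load]
load the load load load the load the load load the load the load the load the load Y => load the load load load the load the load load the load the load the load the load load the load   [Y -> load the load]

S => Y load Y => S the load Y => Y load the load Y => S the load the load Y => Y load the load the load Y => S the load the load the load Y => Y load Y the load the load the load Y => S the load Y the load the load the load Y => Y load Y the load Y the load the load the load Y => load the load load Y the load Y the load the load the load Y => load the load load load the load the load Y the load the load the load Y => load the load load load the load the load load the load the load the load the load Y => load the load load load the load the load load the load the load the load the load load the load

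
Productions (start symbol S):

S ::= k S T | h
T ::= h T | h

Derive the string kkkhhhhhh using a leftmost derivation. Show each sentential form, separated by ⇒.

S ⇒ kST   [S ::= k S T]
kST ⇒ kkSTT   [S ::= k S T]
kkSTT ⇒ kkkSTTT   [S ::= k S T]
kkkSTTT ⇒ kkkhTTT   [S ::= h]
kkkhTTT ⇒ kkkhhTTT   [T ::= h T]
kkkhhTTT ⇒ kkkhhhTTT   [T ::= h T]
kkkhhhTTT ⇒ kkkhhhhTT   [T ::= h]
kkkhhhhTT ⇒ kkkhhhhhT   [T ::= h]
kkkhhhhhT ⇒ kkkhhhhhh   [T ::= h]

S⇒kST⇒kkSTT⇒kkkSTTT⇒kkkhTTT⇒kkkhhTTT⇒kkkhhhTTT⇒kkkhhhhTT⇒kkkhhhhhT⇒kkkhhhhhh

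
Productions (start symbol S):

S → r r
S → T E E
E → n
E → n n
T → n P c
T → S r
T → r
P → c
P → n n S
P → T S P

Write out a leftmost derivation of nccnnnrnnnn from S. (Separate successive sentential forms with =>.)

S=>TEE=>SrEE=>TEErEE=>nPcEErEE=>nccEErEE=>nccnErEE=>nccnnnrEE=>nccnnnrnnE=>nccnnnrnnnn

S => TEE   [S → T E E]
TEE => SrEE   [T → S r]
SrEE => TEErEE   [S → T E E]
TEErEE => nPcEErEE   [T → n P c]
nPcEErEE => nccEErEE   [P → c]
nccEErEE => nccnErEE   [E → n]
nccnErEE => nccnnnrEE   [E → n n]
nccnnnrEE => nccnnnrnnE   [E → n n]
nccnnnrnnE => nccnnnrnnnn   [E → n n]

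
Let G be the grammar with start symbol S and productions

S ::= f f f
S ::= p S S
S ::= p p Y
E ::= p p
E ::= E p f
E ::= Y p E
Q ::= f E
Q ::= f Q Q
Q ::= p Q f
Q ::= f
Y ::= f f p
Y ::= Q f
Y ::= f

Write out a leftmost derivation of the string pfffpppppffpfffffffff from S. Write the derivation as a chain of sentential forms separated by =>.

S=>pSS=>pfffS=>pfffpSS=>pfffppSSS=>pfffpppSSSS=>pfffpppppYSSS=>pfffpppppffpSSS=>pfffpppppffpfffSS=>pfffpppppffpffffffS=>pfffpppppffpfffffffff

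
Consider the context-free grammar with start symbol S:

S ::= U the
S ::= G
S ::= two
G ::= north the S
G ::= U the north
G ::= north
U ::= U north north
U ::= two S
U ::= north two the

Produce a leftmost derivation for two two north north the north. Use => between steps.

S => G => U the north => U north north the north => two S north north the north => two two north north the north

S => G   [S ::= G]
G => U the north   [G ::= U the north]
U the north => U north north the north   [U ::= U north north]
U north north the north => two S north north the north   [U ::= two S]
two S north north the north => two two north north the north   [S ::= two]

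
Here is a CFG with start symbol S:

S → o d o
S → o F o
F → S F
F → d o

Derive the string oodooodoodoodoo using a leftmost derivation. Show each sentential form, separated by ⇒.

S ⇒ oFo ⇒ oSFo ⇒ oodoFo ⇒ oodoSFo ⇒ oodooFoFo ⇒ oodooSFoFo ⇒ oodoooFoFoFo ⇒ oodooodooFoFo ⇒ oodooodoodooFo ⇒ oodooodoodoodoo

S ⇒ oFo   [S → o F o]
oFo ⇒ oSFo   [F → S F]
oSFo ⇒ oodoFo   [S → o d o]
oodoFo ⇒ oodoSFo   [F → S F]
oodoSFo ⇒ oodooFoFo   [S → o F o]
oodooFoFo ⇒ oodooSFoFo   [F → S F]
oodooSFoFo ⇒ oodoooFoFoFo   [S → o F o]
oodoooFoFoFo ⇒ oodooodooFoFo   [F → d o]
oodooodooFoFo ⇒ oodooodoodooFo   [F → d o]
oodooodoodooFo ⇒ oodooodoodoodoo   [F → d o]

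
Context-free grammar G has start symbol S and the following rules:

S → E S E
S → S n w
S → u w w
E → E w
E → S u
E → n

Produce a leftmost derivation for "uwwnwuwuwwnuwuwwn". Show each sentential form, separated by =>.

S => ESE   [S → E S E]
ESE => EwSE   [E → E w]
EwSE => SuwSE   [E → S u]
SuwSE => ESEuwSE   [S → E S E]
ESEuwSE => EwSEuwSE   [E → E w]
EwSEuwSE => SuwSEuwSE   [E → S u]
SuwSEuwSE => SnwuwSEuwSE   [S → S n w]
SnwuwSEuwSE => uwwnwuwSEuwSE   [S → u w w]
uwwnwuwSEuwSE => uwwnwuwuwwEuwSE   [S → u w w]
uwwnwuwuwwEuwSE => uwwnwuwuwwnuwSE   [E → n]
uwwnwuwuwwnuwSE => uwwnwuwuwwnuwuwwE   [S → u w w]
uwwnwuwuwwnuwuwwE => uwwnwuwuwwnuwuwwn   [E → n]

S=>ESE=>EwSE=>SuwSE=>ESEuwSE=>EwSEuwSE=>SuwSEuwSE=>SnwuwSEuwSE=>uwwnwuwSEuwSE=>uwwnwuwuwwEuwSE=>uwwnwuwuwwnuwSE=>uwwnwuwuwwnuwuwwE=>uwwnwuwuwwnuwuwwn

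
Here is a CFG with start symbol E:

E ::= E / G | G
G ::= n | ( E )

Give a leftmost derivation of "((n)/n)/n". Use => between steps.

E => E/G => G/G => (E)/G => (E/G)/G => (G/G)/G => ((E)/G)/G => ((G)/G)/G => ((n)/G)/G => ((n)/n)/G => ((n)/n)/n

E => E/G   [E ::= E / G]
E/G => G/G   [E ::= G]
G/G => (E)/G   [G ::= ( E )]
(E)/G => (E/G)/G   [E ::= E / G]
(E/G)/G => (G/G)/G   [E ::= G]
(G/G)/G => ((E)/G)/G   [G ::= ( E )]
((E)/G)/G => ((G)/G)/G   [E ::= G]
((G)/G)/G => ((n)/G)/G   [G ::= n]
((n)/G)/G => ((n)/n)/G   [G ::= n]
((n)/n)/G => ((n)/n)/n   [G ::= n]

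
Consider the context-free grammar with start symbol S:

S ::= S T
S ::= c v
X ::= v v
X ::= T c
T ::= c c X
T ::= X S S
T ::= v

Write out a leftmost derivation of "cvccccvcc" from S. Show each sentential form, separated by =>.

S => ST => cvT => cvccX => cvccTc => cvccccXc => cvccccTcc => cvccccvcc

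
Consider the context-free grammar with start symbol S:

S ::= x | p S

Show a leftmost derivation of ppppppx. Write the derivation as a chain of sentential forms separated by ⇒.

S ⇒ pS   [S ::= p S]
pS ⇒ ppS   [S ::= p S]
ppS ⇒ pppS   [S ::= p S]
pppS ⇒ ppppS   [S ::= p S]
ppppS ⇒ pppppS   [S ::= p S]
pppppS ⇒ ppppppS   [S ::= p S]
ppppppS ⇒ ppppppx   [S ::= x]

S⇒pS⇒ppS⇒pppS⇒ppppS⇒pppppS⇒ppppppS⇒ppppppx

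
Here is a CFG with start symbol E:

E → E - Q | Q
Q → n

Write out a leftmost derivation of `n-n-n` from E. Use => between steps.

E => E-Q   [E → E - Q]
E-Q => E-Q-Q   [E → E - Q]
E-Q-Q => Q-Q-Q   [E → Q]
Q-Q-Q => n-Q-Q   [Q → n]
n-Q-Q => n-n-Q   [Q → n]
n-n-Q => n-n-n   [Q → n]

E=>E-Q=>E-Q-Q=>Q-Q-Q=>n-Q-Q=>n-n-Q=>n-n-n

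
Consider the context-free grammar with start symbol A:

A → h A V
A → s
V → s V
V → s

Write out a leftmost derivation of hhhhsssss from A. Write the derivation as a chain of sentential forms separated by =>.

A => hAV   [A → h A V]
hAV => hhAVV   [A → h A V]
hhAVV => hhhAVVV   [A → h A V]
hhhAVVV => hhhhAVVVV   [A → h A V]
hhhhAVVVV => hhhhsVVVV   [A → s]
hhhhsVVVV => hhhhssVVV   [V → s]
hhhhssVVV => hhhhsssVV   [V → s]
hhhhsssVV => hhhhssssV   [V → s]
hhhhssssV => hhhhsssss   [V → s]

A=>hAV=>hhAVV=>hhhAVVV=>hhhhAVVVV=>hhhhsVVVV=>hhhhssVVV=>hhhhsssVV=>hhhhssssV=>hhhhsssss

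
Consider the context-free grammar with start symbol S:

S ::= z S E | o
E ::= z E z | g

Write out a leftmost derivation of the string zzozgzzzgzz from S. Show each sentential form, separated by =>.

S => zSE => zzSEE => zzoEE => zzozEzE => zzozgzE => zzozgzzEz => zzozgzzzEzz => zzozgzzzgzz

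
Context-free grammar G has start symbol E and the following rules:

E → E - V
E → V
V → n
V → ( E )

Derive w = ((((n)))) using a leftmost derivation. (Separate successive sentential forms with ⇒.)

E ⇒ V ⇒ (E) ⇒ (V) ⇒ ((E)) ⇒ ((V)) ⇒ (((E))) ⇒ (((V))) ⇒ ((((E)))) ⇒ ((((V)))) ⇒ ((((n))))

E ⇒ V   [E → V]
V ⇒ (E)   [V → ( E )]
(E) ⇒ (V)   [E → V]
(V) ⇒ ((E))   [V → ( E )]
((E)) ⇒ ((V))   [E → V]
((V)) ⇒ (((E)))   [V → ( E )]
(((E))) ⇒ (((V)))   [E → V]
(((V))) ⇒ ((((E))))   [V → ( E )]
((((E)))) ⇒ ((((V))))   [E → V]
((((V)))) ⇒ ((((n))))   [V → n]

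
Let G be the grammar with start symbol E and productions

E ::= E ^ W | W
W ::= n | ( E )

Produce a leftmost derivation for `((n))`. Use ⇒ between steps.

E ⇒ W ⇒ (E) ⇒ (W) ⇒ ((E)) ⇒ ((W)) ⇒ ((n))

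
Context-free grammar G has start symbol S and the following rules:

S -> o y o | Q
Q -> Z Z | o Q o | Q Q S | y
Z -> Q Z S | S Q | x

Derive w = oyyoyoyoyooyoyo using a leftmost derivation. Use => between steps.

S => Q => QQS => oQoQS => oQQSoQS => oQQSQSoQS => oyQSQSoQS => oyySQSoQS => oyyoyoQSoQS => oyyoyoySoQS => oyyoyoyoyooQS => oyyoyoyoyooyS => oyyoyoyoyooyoyo

S => Q   [S -> Q]
Q => QQS   [Q -> Q Q S]
QQS => oQoQS   [Q -> o Q o]
oQoQS => oQQSoQS   [Q -> Q Q S]
oQQSoQS => oQQSQSoQS   [Q -> Q Q S]
oQQSQSoQS => oyQSQSoQS   [Q -> y]
oyQSQSoQS => oyySQSoQS   [Q -> y]
oyySQSoQS => oyyoyoQSoQS   [S -> o y o]
oyyoyoQSoQS => oyyoyoySoQS   [Q -> y]
oyyoyoySoQS => oyyoyoyoyooQS   [S -> o y o]
oyyoyoyoyooQS => oyyoyoyoyooyS   [Q -> y]
oyyoyoyoyooyS => oyyoyoyoyooyoyo   [S -> o y o]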